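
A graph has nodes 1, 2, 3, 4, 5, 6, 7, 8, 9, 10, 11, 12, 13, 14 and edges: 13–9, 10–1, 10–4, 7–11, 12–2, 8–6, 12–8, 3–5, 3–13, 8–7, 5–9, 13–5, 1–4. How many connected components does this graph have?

14 is isolated — a component by itself.
Starting from 1 we can reach 1, 4, 10. That is one component of size 3.
Starting from 3 we can reach 3, 5, 9, 13. That is one component of size 4.
Starting from 2 we can reach 2, 6, 7, 8, 11, 12. That is one component of size 6.
Total: 4 components.

4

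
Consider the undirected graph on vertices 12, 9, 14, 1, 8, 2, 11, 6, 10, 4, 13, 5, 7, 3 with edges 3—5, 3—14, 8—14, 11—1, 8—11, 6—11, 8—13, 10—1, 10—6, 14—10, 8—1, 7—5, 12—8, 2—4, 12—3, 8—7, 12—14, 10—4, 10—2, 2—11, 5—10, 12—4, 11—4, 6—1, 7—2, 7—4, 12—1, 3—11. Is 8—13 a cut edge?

Removing 8—13 leaves no path between 8 and 13: the component count goes from 2 to 3. So it is a bridge.

Yes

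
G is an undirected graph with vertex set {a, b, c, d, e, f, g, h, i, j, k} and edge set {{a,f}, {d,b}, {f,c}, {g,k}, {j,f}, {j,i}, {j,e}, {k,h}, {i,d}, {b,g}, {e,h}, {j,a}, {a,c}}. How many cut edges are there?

0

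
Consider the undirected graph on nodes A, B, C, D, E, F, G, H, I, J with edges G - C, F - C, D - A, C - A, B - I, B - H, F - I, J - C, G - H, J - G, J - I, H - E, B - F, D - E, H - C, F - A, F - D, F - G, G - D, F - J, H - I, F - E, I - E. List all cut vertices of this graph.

Removing F, for instance, still leaves 1 component. No single vertex removal increases the component count — the graph has no articulation points.

none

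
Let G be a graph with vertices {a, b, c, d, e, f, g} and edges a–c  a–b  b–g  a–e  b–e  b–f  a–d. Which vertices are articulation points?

a, b

Removing a increases the component count from 1 to 3, so a is a cut vertex.
Removing b increases the component count from 1 to 3, so b is a cut vertex.
By contrast removing f leaves 1 component; it is not a cut vertex. No other vertex is a cut vertex either.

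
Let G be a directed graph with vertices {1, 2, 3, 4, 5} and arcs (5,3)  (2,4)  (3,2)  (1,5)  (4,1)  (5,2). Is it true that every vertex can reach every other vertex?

Yes

From 1 we can reach every vertex (1, 2, 3, 4, 5), and every vertex can reach 1 (1, 2, 3, 4, 5). So the whole graph is one strongly connected component.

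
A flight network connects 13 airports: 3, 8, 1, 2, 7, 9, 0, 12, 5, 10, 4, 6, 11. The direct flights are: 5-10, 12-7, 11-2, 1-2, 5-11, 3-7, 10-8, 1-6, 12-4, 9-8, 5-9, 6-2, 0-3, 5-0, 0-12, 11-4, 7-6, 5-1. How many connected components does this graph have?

Starting from 0 we can reach 0, 1, 2, 3, 4, 5, 6, 7, 8, 9, 10, 11, 12. That is one component of size 13.
Total: 1 component.

1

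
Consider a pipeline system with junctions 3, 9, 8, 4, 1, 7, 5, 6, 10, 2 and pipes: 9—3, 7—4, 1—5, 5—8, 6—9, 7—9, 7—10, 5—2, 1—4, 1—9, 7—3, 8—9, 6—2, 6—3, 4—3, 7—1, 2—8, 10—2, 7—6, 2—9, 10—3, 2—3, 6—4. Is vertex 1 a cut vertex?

No

Deleting 1 leaves 1 component (was 1) (its neighbors 4, 5, 7, 9 remain connected to each other), so 1 is not a cut vertex.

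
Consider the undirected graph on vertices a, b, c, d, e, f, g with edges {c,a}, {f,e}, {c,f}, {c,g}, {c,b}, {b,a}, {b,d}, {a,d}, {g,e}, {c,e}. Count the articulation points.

Removing c increases the component count from 1 to 2, so c is a cut vertex.
By contrast removing f leaves 1 component; it is not a cut vertex. No other vertex is a cut vertex either.

1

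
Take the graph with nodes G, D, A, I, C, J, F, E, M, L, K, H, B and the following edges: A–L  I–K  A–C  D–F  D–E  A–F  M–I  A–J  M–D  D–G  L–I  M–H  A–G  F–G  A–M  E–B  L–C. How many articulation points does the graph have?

5

Removing A increases the component count from 1 to 2, so A is a cut vertex.
Removing D increases the component count from 1 to 2, so D is a cut vertex.
Removing E increases the component count from 1 to 2, so E is a cut vertex.
Likewise I, M are cut vertices.
By contrast removing K leaves 1 component; it is not a cut vertex. No other vertex is a cut vertex either.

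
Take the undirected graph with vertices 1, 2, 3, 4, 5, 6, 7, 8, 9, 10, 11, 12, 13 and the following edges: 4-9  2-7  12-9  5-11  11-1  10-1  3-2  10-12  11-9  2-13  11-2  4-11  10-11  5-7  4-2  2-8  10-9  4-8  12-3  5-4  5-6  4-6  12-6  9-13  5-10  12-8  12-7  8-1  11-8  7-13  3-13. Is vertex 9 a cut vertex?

No

Deleting 9 leaves 1 component (was 1) (its neighbors 4, 10, 11, 12, 13 remain connected to each other), so 9 is not a cut vertex.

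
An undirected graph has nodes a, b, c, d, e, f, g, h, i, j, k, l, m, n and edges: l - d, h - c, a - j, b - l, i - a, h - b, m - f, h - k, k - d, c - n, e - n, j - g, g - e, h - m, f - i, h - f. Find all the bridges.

none

The edges on the cycle h-b-l-d-k-h are not bridges since each lies on that cycle.
Every edge lies on some cycle, so there are no bridges.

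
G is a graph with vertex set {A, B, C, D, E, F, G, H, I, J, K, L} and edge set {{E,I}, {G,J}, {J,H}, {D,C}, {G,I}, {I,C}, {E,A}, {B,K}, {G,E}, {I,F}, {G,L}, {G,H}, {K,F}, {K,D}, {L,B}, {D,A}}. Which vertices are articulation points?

G

Removing G increases the component count from 1 to 2, so G is a cut vertex.
By contrast removing K leaves 1 component; it is not a cut vertex. No other vertex is a cut vertex either.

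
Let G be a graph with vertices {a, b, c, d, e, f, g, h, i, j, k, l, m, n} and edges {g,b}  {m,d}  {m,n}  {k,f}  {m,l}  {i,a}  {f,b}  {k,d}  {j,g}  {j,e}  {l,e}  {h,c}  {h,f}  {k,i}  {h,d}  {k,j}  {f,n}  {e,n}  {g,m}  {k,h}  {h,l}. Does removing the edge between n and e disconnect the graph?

After removing n—e, the path n-m-l-e still connects them, so the edge is not a bridge.

No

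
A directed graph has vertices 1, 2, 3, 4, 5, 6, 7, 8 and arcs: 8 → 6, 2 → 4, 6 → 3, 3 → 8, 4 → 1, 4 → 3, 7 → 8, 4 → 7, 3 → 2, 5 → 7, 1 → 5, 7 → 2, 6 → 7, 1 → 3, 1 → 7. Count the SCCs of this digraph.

{1, 2, 3, 4, 5, 6, 7, 8} are all mutually reachable — one SCC of size 8.
That gives 1 strongly connected component.

1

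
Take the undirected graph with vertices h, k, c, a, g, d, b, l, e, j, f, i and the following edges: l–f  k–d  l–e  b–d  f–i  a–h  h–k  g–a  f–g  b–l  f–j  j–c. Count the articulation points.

3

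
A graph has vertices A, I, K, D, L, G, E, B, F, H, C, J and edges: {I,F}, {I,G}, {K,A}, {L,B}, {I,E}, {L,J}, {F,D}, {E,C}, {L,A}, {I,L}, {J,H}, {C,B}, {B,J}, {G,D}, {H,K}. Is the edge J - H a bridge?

After removing J - H, the path J-L-A-K-H still connects them, so the edge is not a bridge.

No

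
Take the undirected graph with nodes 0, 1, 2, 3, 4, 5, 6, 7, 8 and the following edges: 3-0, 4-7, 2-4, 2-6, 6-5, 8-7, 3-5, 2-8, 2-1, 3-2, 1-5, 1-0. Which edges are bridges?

The edges on the cycle 3-2-1-0-3 are not bridges since each lies on that cycle.
Every edge lies on some cycle, so there are no bridges.

none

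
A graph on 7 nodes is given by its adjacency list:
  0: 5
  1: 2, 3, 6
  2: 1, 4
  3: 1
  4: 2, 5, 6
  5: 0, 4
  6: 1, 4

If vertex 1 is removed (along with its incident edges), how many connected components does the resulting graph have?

2

With 1 gone, the remaining components are: {3}; {0, 2, 4, 5, 6}.
That is 2 components.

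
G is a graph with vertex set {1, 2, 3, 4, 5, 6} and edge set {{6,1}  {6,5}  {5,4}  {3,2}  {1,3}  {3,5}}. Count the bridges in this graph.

2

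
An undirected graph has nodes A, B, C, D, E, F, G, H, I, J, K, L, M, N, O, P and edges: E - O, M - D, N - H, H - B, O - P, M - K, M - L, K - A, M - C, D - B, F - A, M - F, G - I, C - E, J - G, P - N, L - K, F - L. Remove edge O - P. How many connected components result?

O and P are still connected via O-E-C-M-D-B-H-N-P, so the component count stays at 2.

2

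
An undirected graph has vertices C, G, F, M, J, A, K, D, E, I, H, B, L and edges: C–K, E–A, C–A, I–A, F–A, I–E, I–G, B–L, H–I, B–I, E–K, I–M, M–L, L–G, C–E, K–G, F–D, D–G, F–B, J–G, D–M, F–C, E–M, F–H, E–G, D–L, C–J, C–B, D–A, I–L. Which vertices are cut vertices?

Removing A, for instance, still leaves 1 component. No single vertex removal increases the component count — the graph has no articulation points.

none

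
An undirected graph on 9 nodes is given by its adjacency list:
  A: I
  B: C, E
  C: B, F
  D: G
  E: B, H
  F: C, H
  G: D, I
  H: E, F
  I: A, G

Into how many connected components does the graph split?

2

Starting from A we can reach A, D, G, I. That is one component of size 4.
Starting from B we can reach B, C, E, F, H. That is one component of size 5.
Total: 2 components.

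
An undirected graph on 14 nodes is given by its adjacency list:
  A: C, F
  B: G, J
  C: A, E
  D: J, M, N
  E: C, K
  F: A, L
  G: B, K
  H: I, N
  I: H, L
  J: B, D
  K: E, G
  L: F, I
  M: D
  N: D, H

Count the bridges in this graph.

1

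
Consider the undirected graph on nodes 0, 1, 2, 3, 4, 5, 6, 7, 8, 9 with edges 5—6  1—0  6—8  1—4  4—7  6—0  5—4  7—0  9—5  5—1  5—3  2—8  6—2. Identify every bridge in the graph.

3-5, 5-9

The edges on the cycle 6-2-8-6 are not bridges since each lies on that cycle.
But removing 9—5 disconnects 9 from 5; removing 3—5 disconnects 3 from 5 — these are bridges.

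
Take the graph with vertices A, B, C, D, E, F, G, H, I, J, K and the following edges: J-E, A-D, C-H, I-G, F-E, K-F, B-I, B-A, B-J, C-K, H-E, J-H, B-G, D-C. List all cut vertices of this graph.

B

Removing B increases the component count from 1 to 2, so B is a cut vertex.
By contrast removing E leaves 1 component; it is not a cut vertex. No other vertex is a cut vertex either.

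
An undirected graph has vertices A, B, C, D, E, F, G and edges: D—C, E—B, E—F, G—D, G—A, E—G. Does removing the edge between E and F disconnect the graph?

Yes

Removing E—F leaves no path between E and F: the component count goes from 1 to 2. So it is a bridge.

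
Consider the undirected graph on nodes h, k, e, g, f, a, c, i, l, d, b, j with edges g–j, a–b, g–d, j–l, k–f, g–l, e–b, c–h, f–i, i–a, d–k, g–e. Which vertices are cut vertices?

g

Removing g increases the component count from 2 to 3, so g is a cut vertex.
By contrast removing i leaves 2 components; it is not a cut vertex. No other vertex is a cut vertex either.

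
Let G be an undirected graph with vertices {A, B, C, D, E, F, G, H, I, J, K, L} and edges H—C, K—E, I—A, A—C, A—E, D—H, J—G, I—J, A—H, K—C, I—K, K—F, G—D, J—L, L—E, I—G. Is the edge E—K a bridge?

No

After removing E—K, the path E-A-I-K still connects them, so the edge is not a bridge.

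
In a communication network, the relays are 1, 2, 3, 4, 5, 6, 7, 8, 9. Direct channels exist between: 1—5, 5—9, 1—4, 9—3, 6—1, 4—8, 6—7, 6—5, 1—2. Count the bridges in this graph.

6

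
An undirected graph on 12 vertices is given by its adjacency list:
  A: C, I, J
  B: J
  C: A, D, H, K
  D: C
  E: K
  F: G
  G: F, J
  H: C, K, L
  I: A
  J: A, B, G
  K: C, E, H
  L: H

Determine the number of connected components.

1

Starting from A we can reach A, B, C, D, E, F, G, H, I, J, K, L. That is one component of size 12.
Total: 1 component.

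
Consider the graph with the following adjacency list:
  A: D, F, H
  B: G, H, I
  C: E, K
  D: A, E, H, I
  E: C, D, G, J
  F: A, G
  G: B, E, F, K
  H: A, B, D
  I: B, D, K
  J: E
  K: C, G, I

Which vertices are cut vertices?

Removing E increases the component count from 1 to 2, so E is a cut vertex.
By contrast removing G leaves 1 component; it is not a cut vertex. No other vertex is a cut vertex either.

E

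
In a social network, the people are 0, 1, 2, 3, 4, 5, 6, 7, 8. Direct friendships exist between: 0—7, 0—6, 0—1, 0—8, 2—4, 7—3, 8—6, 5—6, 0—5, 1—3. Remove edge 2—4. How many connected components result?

Before removal there are 2 components.
2—4 is a bridge — removing it separates 2's side from 4's side.
After removal: 3 components.

3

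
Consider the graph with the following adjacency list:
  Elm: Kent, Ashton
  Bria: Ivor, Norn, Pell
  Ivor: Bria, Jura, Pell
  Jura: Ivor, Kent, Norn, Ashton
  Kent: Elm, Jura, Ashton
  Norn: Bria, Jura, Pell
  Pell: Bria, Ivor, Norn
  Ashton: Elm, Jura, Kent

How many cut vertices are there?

1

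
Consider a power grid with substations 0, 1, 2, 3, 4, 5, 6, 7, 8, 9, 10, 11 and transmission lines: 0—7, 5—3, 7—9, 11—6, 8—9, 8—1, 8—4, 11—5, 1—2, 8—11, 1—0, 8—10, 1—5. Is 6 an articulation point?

Deleting 6 leaves 1 component (was 1), so 6 is not a cut vertex.

No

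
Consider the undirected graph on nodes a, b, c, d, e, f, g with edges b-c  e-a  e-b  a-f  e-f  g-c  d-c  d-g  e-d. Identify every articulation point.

Removing e increases the component count from 1 to 2, so e is a cut vertex.
By contrast removing a leaves 1 component; it is not a cut vertex. No other vertex is a cut vertex either.

e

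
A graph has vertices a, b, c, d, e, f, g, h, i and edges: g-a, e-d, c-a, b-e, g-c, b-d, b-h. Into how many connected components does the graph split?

4

i is isolated — a component by itself.
f is isolated — a component by itself.
Starting from a we can reach a, c, g. That is one component of size 3.
Starting from b we can reach b, d, e, h. That is one component of size 4.
Total: 4 components.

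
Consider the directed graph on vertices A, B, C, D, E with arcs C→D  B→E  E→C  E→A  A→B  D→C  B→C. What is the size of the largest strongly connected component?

3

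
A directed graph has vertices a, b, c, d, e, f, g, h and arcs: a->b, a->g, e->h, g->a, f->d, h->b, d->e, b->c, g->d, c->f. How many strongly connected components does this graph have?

2

{b, c, d, e, f, h} are all mutually reachable — one SCC of size 6.
{a, g} are all mutually reachable — one SCC of size 2.
That gives 2 strongly connected components.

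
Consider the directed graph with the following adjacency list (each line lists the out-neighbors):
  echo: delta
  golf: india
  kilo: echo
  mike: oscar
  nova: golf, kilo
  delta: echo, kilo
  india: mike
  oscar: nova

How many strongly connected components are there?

{golf, mike, nova, india, oscar} are all mutually reachable — one SCC of size 5.
{echo, kilo, delta} are all mutually reachable — one SCC of size 3.
That gives 2 strongly connected components.

2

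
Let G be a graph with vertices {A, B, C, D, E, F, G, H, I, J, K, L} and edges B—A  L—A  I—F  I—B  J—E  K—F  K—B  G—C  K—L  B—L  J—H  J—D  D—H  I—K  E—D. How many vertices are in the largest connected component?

Starting from C we can reach C, G. That is one component of size 2.
Starting from D we can reach D, E, H, J. That is one component of size 4.
Starting from A we can reach A, B, F, I, K, L. That is one component of size 6.
The largest has 6 vertices.

6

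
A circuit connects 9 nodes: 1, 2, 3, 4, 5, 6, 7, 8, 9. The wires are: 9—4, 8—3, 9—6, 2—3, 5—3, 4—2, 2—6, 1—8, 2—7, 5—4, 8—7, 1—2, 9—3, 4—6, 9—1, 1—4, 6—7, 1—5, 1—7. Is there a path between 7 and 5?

From 7 we can reach 1, 2, 3, 4, 5, 6, 7, 8, 9, which includes 5.

Yes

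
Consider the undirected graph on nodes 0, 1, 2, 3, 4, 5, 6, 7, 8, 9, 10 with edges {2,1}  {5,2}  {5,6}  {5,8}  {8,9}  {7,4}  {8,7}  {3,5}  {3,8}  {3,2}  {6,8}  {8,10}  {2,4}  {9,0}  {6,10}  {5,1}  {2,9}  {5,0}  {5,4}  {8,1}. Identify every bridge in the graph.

none

The edges on the cycle 5-6-8-7-4-2-5 are not bridges since each lies on that cycle.
Every edge lies on some cycle, so there are no bridges.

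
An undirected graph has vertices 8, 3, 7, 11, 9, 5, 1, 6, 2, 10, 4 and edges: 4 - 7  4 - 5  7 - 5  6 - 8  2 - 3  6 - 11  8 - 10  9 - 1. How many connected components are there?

4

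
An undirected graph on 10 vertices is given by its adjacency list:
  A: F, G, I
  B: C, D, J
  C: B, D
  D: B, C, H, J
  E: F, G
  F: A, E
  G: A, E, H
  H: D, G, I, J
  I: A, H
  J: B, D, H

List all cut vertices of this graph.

H

Removing H increases the component count from 1 to 2, so H is a cut vertex.
By contrast removing G leaves 1 component; it is not a cut vertex. No other vertex is a cut vertex either.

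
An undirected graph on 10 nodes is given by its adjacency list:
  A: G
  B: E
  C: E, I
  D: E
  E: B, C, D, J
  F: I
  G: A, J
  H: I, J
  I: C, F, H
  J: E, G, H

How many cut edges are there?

The edges on the cycle E-J-H-I-C-E are not bridges since each lies on that cycle.
But removing G-A disconnects G from A; removing E-D disconnects E from D; removing F-I disconnects F from I; removing J-G disconnects J from G — these are bridges.
In total 5 edges are bridges.

5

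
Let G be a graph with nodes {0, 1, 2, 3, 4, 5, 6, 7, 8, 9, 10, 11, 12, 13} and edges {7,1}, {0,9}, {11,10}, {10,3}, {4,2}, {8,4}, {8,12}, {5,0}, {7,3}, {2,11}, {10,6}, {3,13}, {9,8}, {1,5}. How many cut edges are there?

The edges on the cycle 7-1-5-0-9-8-4-2-11-10-3-7 are not bridges since each lies on that cycle.
But removing 12-8 disconnects 12 from 8; removing 3-13 disconnects 3 from 13; removing 10-6 disconnects 10 from 6 — these are bridges.
That makes 3 bridges.

3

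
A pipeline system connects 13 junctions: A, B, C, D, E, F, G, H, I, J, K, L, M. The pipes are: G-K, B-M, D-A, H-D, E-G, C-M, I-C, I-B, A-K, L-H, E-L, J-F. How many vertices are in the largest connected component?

Starting from F we can reach F, J. That is one component of size 2.
Starting from B we can reach B, C, I, M. That is one component of size 4.
Starting from A we can reach A, D, E, G, H, K, L. That is one component of size 7.
The largest has 7 vertices.

7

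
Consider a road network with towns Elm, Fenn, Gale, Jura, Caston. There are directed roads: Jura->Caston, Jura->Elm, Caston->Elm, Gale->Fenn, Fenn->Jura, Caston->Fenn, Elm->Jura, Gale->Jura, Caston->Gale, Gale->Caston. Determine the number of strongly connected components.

1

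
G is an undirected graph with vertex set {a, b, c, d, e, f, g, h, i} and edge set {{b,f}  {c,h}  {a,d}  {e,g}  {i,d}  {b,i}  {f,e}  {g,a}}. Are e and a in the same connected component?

From e we can reach a, b, d, e, f, g, i, which includes a.

Yes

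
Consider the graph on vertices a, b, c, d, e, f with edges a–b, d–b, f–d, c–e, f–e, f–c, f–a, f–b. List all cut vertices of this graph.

f

Removing f increases the component count from 1 to 2, so f is a cut vertex.
By contrast removing a leaves 1 component; it is not a cut vertex. No other vertex is a cut vertex either.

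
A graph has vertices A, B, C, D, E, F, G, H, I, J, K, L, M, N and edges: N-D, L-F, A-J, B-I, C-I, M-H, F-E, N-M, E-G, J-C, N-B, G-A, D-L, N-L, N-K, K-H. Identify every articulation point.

N

Removing N increases the component count from 1 to 2, so N is a cut vertex.
By contrast removing F leaves 1 component; it is not a cut vertex. No other vertex is a cut vertex either.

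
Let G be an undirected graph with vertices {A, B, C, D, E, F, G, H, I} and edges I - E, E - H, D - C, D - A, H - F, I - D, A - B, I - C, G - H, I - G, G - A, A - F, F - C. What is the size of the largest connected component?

9

Starting from A we can reach A, B, C, D, E, F, G, H, I. That is one component of size 9.
The largest has 9 vertices.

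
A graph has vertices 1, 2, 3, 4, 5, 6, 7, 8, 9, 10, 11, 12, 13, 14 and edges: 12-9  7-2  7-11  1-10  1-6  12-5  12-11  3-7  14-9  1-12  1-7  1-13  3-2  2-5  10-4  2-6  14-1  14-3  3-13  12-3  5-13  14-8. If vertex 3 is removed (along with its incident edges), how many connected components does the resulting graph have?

1

With 3 gone, the remaining components are: {1, 2, 4, 5, 6, 7, 8, 9, 10, 11, 12, 13, 14}.
That is 1 component.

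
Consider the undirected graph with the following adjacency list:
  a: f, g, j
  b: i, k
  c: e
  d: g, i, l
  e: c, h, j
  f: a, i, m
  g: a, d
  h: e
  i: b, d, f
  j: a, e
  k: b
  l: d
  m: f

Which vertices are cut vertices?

Removing a increases the component count from 1 to 2, so a is a cut vertex.
Removing b increases the component count from 1 to 2, so b is a cut vertex.
Removing d increases the component count from 1 to 2, so d is a cut vertex.
Likewise e, f, i, j are cut vertices.
By contrast removing c leaves 1 component; it is not a cut vertex. No other vertex is a cut vertex either.

a, b, d, e, f, i, j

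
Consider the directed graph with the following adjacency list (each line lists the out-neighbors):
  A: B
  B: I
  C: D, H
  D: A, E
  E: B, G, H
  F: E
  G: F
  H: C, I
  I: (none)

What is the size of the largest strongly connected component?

6

{C, D, E, F, G, H} are all mutually reachable — one SCC of size 6.
{I} is an SCC by itself.
{A} is an SCC by itself.
{B} is an SCC by itself.
The largest has 6 vertices.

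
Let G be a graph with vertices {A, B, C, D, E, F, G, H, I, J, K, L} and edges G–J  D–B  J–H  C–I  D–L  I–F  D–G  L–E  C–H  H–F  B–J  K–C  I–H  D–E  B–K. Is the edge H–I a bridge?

No

After removing H–I, the path H-C-I still connects them, so the edge is not a bridge.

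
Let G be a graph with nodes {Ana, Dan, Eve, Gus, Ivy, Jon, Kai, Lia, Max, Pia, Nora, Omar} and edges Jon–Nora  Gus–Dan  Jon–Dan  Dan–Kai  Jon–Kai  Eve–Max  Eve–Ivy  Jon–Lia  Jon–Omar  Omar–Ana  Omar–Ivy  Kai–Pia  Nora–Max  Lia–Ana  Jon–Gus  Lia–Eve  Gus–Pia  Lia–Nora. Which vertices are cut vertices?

Removing Jon increases the component count from 1 to 2, so Jon is a cut vertex.
By contrast removing Nora leaves 1 component; it is not a cut vertex. No other vertex is a cut vertex either.

Jon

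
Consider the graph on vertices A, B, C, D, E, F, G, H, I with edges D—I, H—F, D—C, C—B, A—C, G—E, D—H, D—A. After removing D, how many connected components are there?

4

With D gone, the remaining components are: {I}; {E, G}; {F, H}; {A, B, C}.
That is 4 components.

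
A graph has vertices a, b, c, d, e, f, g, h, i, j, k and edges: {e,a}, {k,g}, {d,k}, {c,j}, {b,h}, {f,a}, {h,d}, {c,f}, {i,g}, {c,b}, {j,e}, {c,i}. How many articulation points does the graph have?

1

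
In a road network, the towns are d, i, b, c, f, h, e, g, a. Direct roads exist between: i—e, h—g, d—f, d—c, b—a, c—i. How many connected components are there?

3

Starting from g we can reach g, h. That is one component of size 2.
Starting from a we can reach a, b. That is one component of size 2.
Starting from c we can reach c, d, e, f, i. That is one component of size 5.
Total: 3 components.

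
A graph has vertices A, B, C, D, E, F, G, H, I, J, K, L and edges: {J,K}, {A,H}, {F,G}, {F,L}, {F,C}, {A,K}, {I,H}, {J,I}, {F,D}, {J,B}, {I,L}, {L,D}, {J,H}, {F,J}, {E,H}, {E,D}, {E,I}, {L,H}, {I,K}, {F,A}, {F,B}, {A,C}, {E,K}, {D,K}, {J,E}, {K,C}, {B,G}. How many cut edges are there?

The edges on the cycle J-E-I-J are not bridges since each lies on that cycle.
Every edge lies on some cycle, so there are no bridges.

0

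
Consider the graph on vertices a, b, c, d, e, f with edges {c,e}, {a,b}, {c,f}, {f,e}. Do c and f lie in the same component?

Yes

From c we can reach c, e, f, which includes f.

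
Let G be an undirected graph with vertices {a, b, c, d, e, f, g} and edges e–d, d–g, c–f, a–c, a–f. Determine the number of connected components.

b is isolated — a component by itself.
Starting from a we can reach a, c, f. That is one component of size 3.
Starting from d we can reach d, e, g. That is one component of size 3.
Total: 3 components.

3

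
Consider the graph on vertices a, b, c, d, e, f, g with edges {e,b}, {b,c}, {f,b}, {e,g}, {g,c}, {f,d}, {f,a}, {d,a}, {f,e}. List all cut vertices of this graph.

f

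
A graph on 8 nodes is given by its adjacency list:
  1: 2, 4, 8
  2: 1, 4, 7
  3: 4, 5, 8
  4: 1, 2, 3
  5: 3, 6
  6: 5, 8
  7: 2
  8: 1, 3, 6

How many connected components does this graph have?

1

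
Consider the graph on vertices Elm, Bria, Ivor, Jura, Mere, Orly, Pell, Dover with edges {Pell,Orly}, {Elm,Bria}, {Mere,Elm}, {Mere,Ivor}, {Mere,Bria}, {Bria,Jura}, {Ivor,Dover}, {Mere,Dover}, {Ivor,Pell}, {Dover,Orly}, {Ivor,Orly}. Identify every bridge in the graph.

Bria-Jura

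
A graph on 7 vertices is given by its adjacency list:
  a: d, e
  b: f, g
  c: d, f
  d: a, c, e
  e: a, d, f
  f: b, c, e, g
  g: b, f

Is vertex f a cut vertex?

Yes

Deleting f raises the number of components from 1 to 2, so f is a cut vertex.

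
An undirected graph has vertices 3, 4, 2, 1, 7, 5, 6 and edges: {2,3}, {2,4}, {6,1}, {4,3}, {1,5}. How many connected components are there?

7 is isolated — a component by itself.
Starting from 2 we can reach 2, 3, 4. That is one component of size 3.
Starting from 1 we can reach 1, 5, 6. That is one component of size 3.
Total: 3 components.

3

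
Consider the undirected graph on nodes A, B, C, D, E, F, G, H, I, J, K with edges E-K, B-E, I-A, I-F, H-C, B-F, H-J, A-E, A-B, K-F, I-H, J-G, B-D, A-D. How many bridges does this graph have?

The edges on the cycle A-B-E-A are not bridges since each lies on that cycle.
But removing C-H disconnects C from H; removing H-I disconnects H from I; removing J-H disconnects J from H; removing J-G disconnects J from G — these are bridges.
That makes 4 bridges.

4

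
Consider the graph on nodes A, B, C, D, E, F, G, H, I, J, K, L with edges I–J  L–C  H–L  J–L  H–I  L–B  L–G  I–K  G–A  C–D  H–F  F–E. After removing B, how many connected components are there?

1

With B gone, the remaining components are: {A, C, D, E, F, G, H, I, J, K, L}.
That is 1 component.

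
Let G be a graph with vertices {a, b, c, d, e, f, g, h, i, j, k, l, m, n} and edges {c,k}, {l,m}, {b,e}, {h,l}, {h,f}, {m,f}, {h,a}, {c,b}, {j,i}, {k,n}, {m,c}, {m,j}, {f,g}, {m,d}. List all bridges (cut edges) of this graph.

a-h, b-c, b-e, c-k, c-m, d-m, f-g, i-j, j-m, k-n

The edges on the cycle h-l-m-f-h are not bridges since each lies on that cycle.
But removing k—c disconnects k from c; removing e—b disconnects e from b; removing c—b disconnects c from b; removing m—j disconnects m from j — these are bridges.
In total 10 edges are bridges.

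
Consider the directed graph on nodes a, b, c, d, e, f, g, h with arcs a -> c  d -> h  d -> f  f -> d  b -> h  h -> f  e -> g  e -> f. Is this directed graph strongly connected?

There is no directed path from f to e, so the graph is not strongly connected.

No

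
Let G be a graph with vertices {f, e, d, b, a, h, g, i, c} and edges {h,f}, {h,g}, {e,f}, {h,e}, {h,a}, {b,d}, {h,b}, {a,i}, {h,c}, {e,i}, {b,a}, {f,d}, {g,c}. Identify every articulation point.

Removing h increases the component count from 1 to 2, so h is a cut vertex.
By contrast removing e leaves 1 component; it is not a cut vertex. No other vertex is a cut vertex either.

h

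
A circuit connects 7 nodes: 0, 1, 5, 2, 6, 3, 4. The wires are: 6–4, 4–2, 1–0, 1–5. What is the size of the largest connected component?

3 is isolated — a component by itself.
Starting from 0 we can reach 0, 1, 5. That is one component of size 3.
Starting from 2 we can reach 2, 4, 6. That is one component of size 3.
The largest has 3 vertices.

3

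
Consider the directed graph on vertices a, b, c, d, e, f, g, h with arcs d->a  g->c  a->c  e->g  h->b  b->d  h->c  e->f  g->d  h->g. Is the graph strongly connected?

There is no directed path from d to f, so the graph is not strongly connected.

No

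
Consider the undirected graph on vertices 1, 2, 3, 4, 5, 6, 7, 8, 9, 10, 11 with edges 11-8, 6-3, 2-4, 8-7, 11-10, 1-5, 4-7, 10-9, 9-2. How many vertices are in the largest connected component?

7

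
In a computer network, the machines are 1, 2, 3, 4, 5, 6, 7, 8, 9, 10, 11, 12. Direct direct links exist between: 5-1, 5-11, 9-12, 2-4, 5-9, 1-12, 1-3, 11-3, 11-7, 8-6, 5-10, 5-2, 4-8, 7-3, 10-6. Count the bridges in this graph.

0

The edges on the cycle 11-7-3-11 are not bridges since each lies on that cycle.
Every edge lies on some cycle, so there are no bridges.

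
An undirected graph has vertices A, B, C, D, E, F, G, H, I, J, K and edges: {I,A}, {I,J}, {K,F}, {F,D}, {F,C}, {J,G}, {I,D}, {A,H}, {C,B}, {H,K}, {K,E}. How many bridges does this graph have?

The edges on the cycle I-A-H-K-F-D-I are not bridges since each lies on that cycle.
But removing F - C disconnects F from C; removing E - K disconnects E from K; removing G - J disconnects G from J; removing B - C disconnects B from C — these are bridges.
In total 5 edges are bridges.

5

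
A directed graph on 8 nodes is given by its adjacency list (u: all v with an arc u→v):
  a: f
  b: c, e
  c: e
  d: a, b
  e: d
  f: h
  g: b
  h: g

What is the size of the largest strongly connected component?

8

{a, b, c, d, e, f, g, h} are all mutually reachable — one SCC of size 8.
The largest has 8 vertices.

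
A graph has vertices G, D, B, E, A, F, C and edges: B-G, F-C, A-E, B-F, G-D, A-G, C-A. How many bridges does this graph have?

2

The edges on the cycle B-F-C-A-G-B are not bridges since each lies on that cycle.
But removing G-D disconnects G from D; removing A-E disconnects A from E — these are bridges.
That makes 2 bridges.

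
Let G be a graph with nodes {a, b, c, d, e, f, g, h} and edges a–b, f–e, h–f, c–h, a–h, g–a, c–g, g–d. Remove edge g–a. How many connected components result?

1

g and a are still connected via g-c-h-a, so the component count stays at 1.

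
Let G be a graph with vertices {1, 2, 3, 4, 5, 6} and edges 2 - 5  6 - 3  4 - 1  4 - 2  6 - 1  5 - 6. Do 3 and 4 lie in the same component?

From 3 we can reach 1, 2, 3, 4, 5, 6, which includes 4.

Yes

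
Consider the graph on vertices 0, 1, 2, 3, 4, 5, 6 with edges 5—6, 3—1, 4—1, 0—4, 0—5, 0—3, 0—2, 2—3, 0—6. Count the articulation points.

1

Removing 0 increases the component count from 1 to 2, so 0 is a cut vertex.
By contrast removing 4 leaves 1 component; it is not a cut vertex. No other vertex is a cut vertex either.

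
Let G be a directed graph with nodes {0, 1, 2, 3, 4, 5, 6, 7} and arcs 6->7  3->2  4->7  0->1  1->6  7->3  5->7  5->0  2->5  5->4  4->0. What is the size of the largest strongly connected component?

8

{0, 1, 2, 3, 4, 5, 6, 7} are all mutually reachable — one SCC of size 8.
The largest has 8 vertices.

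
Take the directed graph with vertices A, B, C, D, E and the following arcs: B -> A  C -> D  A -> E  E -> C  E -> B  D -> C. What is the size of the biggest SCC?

3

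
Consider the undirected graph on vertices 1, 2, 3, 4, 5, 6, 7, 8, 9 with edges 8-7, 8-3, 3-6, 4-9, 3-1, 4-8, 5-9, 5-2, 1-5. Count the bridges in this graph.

3

The edges on the cycle 4-8-3-1-5-9-4 are not bridges since each lies on that cycle.
But removing 8-7 disconnects 8 from 7; removing 3-6 disconnects 3 from 6; removing 2-5 disconnects 2 from 5 — these are bridges.
That makes 3 bridges.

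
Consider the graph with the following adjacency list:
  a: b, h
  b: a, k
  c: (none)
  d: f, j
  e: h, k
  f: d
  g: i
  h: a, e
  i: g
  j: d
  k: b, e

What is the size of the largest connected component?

5

c is isolated — a component by itself.
Starting from g we can reach g, i. That is one component of size 2.
Starting from d we can reach d, f, j. That is one component of size 3.
Starting from a we can reach a, b, e, h, k. That is one component of size 5.
The largest has 5 vertices.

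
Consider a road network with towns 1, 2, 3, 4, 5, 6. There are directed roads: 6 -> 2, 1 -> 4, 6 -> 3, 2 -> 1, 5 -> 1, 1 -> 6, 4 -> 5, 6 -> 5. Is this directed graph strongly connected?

No

There is no directed path from 3 to 4, so the graph is not strongly connected.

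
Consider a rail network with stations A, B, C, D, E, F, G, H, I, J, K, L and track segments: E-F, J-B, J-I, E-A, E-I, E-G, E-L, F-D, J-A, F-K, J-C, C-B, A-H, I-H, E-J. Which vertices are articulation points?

E, F, J

Removing E increases the component count from 1 to 4, so E is a cut vertex.
Removing F increases the component count from 1 to 3, so F is a cut vertex.
Removing J increases the component count from 1 to 2, so J is a cut vertex.
By contrast removing L leaves 1 component; it is not a cut vertex. No other vertex is a cut vertex either.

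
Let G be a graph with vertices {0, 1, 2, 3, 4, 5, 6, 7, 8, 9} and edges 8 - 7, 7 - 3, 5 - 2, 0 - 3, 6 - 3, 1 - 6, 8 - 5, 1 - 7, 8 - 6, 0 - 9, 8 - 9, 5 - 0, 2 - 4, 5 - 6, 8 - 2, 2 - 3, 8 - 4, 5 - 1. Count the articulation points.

0

Removing 1, for instance, still leaves 1 component. No single vertex removal increases the component count — the graph has no articulation points.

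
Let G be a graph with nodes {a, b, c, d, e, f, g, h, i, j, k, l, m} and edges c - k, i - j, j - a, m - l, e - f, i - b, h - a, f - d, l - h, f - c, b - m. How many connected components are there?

g is isolated — a component by itself.
Starting from c we can reach c, d, e, f, k. That is one component of size 5.
Starting from a we can reach a, b, h, i, j, l, m. That is one component of size 7.
Total: 3 components.

3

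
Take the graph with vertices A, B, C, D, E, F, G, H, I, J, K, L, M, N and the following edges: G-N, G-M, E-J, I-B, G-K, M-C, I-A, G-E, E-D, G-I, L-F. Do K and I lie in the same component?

From K we can reach A, B, C, D, E, G, I, J, K, M, N, which includes I.

Yes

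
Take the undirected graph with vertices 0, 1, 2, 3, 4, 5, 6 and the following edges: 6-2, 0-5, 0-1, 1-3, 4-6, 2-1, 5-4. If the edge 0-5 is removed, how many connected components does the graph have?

1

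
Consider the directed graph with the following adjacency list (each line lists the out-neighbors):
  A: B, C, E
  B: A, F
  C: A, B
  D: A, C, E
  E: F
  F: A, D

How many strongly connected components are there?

1

{A, B, C, D, E, F} are all mutually reachable — one SCC of size 6.
That gives 1 strongly connected component.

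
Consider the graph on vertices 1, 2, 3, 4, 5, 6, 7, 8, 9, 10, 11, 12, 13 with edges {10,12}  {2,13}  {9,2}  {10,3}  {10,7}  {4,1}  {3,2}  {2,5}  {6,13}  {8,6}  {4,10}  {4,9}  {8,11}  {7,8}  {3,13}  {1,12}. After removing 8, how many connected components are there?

With 8 gone, the remaining components are: {11}; {1, 2, 3, 4, 5, 6, 7, 9, 10, 12, 13}.
That is 2 components.

2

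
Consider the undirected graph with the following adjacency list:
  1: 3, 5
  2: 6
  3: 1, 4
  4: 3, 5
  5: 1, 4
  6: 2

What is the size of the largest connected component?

Starting from 2 we can reach 2, 6. That is one component of size 2.
Starting from 1 we can reach 1, 3, 4, 5. That is one component of size 4.
The largest has 4 vertices.

4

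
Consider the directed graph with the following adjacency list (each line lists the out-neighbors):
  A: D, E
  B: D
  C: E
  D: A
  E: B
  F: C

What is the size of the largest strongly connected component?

4

{A, B, D, E} are all mutually reachable — one SCC of size 4.
{F} is an SCC by itself.
{C} is an SCC by itself.
The largest has 4 vertices.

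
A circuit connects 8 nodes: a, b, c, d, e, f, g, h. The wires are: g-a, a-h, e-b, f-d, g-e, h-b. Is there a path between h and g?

From h we can reach a, b, e, g, h, which includes g.

Yes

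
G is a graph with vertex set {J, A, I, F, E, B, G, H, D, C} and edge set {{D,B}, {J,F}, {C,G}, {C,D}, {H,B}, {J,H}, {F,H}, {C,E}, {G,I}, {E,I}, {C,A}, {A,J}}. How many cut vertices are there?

Removing C increases the component count from 1 to 2, so C is a cut vertex.
By contrast removing J leaves 1 component; it is not a cut vertex. No other vertex is a cut vertex either.

1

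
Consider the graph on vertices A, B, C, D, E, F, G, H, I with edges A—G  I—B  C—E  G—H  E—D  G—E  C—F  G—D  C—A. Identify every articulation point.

C, G

Removing C increases the component count from 2 to 3, so C is a cut vertex.
Removing G increases the component count from 2 to 3, so G is a cut vertex.
By contrast removing E leaves 2 components; it is not a cut vertex. No other vertex is a cut vertex either.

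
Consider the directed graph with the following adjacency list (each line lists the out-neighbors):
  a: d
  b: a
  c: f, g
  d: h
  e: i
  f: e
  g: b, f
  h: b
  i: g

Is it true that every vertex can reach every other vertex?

No

There is no directed path from f to c, so the graph is not strongly connected.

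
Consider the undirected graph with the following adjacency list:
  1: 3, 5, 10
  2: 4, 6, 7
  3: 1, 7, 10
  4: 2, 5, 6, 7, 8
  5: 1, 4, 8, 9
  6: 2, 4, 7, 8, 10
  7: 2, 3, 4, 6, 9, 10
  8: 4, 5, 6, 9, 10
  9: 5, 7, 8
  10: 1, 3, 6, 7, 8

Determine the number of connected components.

Starting from 1 we can reach 1, 2, 3, 4, 5, 6, 7, 8, 9, 10. That is one component of size 10.
Total: 1 component.

1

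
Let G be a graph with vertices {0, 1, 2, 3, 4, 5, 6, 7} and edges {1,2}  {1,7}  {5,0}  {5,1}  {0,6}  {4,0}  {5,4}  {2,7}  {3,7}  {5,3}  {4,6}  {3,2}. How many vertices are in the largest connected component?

8

Starting from 0 we can reach 0, 1, 2, 3, 4, 5, 6, 7. That is one component of size 8.
The largest has 8 vertices.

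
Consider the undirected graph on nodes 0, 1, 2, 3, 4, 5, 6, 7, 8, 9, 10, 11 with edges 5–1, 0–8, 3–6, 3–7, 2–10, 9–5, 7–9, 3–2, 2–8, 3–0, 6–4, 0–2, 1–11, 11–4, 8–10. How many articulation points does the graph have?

1

Removing 3 increases the component count from 1 to 2, so 3 is a cut vertex.
By contrast removing 1 leaves 1 component; it is not a cut vertex. No other vertex is a cut vertex either.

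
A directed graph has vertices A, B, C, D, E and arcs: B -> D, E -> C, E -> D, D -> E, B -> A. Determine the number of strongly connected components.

4

{D, E} are all mutually reachable — one SCC of size 2.
{A} is an SCC by itself.
{C} is an SCC by itself.
{B} is an SCC by itself.
That gives 4 strongly connected components.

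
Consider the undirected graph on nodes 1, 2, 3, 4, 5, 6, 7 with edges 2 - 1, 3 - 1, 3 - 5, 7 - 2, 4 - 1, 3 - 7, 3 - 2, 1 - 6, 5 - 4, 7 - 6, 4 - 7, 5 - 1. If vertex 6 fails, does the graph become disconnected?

Deleting 6 leaves 1 component (was 1) (its neighbors 1, 7 remain connected to each other), so 6 is not a cut vertex.

No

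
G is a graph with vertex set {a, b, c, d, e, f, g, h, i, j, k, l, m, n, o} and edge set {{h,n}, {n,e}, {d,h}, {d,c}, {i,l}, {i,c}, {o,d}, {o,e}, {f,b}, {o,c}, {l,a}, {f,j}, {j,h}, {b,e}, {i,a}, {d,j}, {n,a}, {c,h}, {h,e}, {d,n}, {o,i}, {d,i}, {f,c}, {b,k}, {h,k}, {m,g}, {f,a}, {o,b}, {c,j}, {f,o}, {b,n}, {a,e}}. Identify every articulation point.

none

Removing n, for instance, still leaves 2 components. No single vertex removal increases the component count — the graph has no articulation points.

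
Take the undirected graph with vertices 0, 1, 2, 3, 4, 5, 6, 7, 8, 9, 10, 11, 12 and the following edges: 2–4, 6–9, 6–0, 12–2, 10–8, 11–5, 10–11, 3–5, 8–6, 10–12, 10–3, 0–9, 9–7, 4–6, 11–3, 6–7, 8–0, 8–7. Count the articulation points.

Removing 10 increases the component count from 2 to 3, so 10 is a cut vertex.
By contrast removing 8 leaves 2 components; it is not a cut vertex. No other vertex is a cut vertex either.

1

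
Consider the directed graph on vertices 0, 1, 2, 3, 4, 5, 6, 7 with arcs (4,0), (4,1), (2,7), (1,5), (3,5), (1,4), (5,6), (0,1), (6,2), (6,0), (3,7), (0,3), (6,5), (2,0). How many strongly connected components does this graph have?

2

{0, 1, 2, 3, 4, 5, 6} are all mutually reachable — one SCC of size 7.
{7} is an SCC by itself.
That gives 2 strongly connected components.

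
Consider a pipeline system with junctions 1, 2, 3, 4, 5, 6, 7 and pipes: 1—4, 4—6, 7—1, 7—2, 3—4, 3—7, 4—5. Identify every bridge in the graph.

2-7, 4-5, 4-6

The edges on the cycle 3-7-1-4-3 are not bridges since each lies on that cycle.
But removing 4—5 disconnects 4 from 5; removing 4—6 disconnects 4 from 6; removing 7—2 disconnects 7 from 2 — these are bridges.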